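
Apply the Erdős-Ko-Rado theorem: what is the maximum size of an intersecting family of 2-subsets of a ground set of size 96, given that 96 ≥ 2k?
max |F| = C(95, 1) = 95

Erdős-Ko-Rado (1961): when n ≥ 2k, max |F| = C(n−1, k−1). The bound is attained by the star {A : i ∈ A} for any fixed i ∈ [n]. Here C(96−1, 2−1) = C(95, 1) = 95.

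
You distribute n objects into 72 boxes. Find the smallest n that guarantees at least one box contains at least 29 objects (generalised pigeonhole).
n = (29 − 1)·72 + 1 = 2017

By the generalised pigeonhole principle, to guarantee some box contains ≥ r objects we need more than (r − 1) · k objects total. Threshold: n = (r − 1) · k + 1. With r = 29 and k = 72: n = 28 · 72 + 1 = 2016 + 1 = 2017. For n = 2016 = 28 · 72, we can put exactly 28 objects in every box, avoiding 29 in any single one — so 2017 is tight.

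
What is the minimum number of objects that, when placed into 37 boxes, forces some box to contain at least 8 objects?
n = (8 − 1)·37 + 1 = 260

By the generalised pigeonhole principle, to guarantee some box contains ≥ r objects we need more than (r − 1) · k objects total. Threshold: n = (r − 1) · k + 1. With r = 8 and k = 37: n = 7 · 37 + 1 = 259 + 1 = 260. For n = 259 = 7 · 37, we can put exactly 7 objects in every box, avoiding 8 in any single one — so 260 is tight.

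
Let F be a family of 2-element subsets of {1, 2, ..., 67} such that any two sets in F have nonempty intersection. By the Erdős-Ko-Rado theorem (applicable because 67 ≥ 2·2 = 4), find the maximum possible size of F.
max |F| = C(66, 1) = 66

Erdős-Ko-Rado (1961): when n ≥ 2k, max |F| = C(n−1, k−1). The bound is attained by the star {A : i ∈ A} for any fixed i ∈ [n]. Here C(67−1, 2−1) = C(66, 1) = 66.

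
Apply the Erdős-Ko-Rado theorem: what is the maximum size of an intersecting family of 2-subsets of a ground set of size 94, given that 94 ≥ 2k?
max |F| = C(93, 1) = 93

The Erdős-Ko-Rado theorem states: for n ≥ 2k, an intersecting family of k-subsets of an n-element set has size at most C(n − 1, k − 1), with equality for 'star' families {A ⊆ [n] : |A| = k, i ∈ A} (fix an element i). For n = 94, k = 2: C(93, 1) = 93.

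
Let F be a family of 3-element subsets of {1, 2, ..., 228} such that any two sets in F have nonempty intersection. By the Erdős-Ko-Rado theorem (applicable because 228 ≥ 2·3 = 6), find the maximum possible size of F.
max |F| = C(227, 2) = 25651

The Erdős-Ko-Rado theorem states: for n ≥ 2k, an intersecting family of k-subsets of an n-element set has size at most C(n − 1, k − 1), with equality for 'star' families {A ⊆ [n] : |A| = k, i ∈ A} (fix an element i). For n = 228, k = 3: C(227, 2) = 25651.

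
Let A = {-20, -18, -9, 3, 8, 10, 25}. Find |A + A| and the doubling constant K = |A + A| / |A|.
K = |A + A| / |A| = 26/7

Enumerate A + A = {a + b : a, b ∈ A}. With |A| = 7, there are |A|^2 = 49 ordered sum pairs; collecting distinct values, A + A = {-40, -38, -36, -29, -27, -18, -17, -15, -12, -10, -8, -6, -1, 1, 5, 6, 7, 11, 13, 16, 18, 20, 28, 33, 35, 50}, so |A + A| = 26. Thus K = 26/7. For comparison, the minimum possible |A + A| over all 7-element sets is 2·7 − 1 = 13 (so min K = 13/7), attained only by arithmetic progressions.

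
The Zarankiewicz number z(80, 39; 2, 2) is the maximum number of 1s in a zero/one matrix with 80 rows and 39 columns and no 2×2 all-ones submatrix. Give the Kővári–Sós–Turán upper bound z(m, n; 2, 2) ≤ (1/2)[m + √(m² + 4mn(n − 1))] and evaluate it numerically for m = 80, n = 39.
z(80, 39; 2, 2) ≤ (1/2)[80 + √(80² + 4·80·39·38)] = (1/2)[80 + √480640] = 386.641

Kővári–Sós–Turán: let r_1, ..., r_80 be the row sums and z = Σ r_i the total number of 1s. Each pair of columns can share at most one row with both entries 1 (else a 2×2 all-ones block appears), so Σ_i C(r_i, 2) ≤ C(39, 2) = 741. By convexity Σ_i C(r_i, 2) ≥ 80·C(z/80, 2) = z(z − 80)/(2·80), giving z² − 80z − 80·39·38 ≤ 0 and hence z ≤ (1/2)[80 + √(6400 + 4·118560)] = (1/2)[80 + √480640] ≈ (1/2)(80 + 693.282) = 386.641.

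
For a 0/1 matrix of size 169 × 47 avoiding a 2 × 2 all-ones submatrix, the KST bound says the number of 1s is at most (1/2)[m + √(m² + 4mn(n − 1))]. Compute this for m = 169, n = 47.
z(169, 47; 2, 2) ≤ (1/2)[169 + √(169² + 4·169·47·46)] = (1/2)[169 + √1490073] = 694.8427

Kővári–Sós–Turán: let r_1, ..., r_169 be the row sums and z = Σ r_i the total number of 1s. Each pair of columns can share at most one row with both entries 1 (else a 2×2 all-ones block appears), so Σ_i C(r_i, 2) ≤ C(47, 2) = 1081. By convexity Σ_i C(r_i, 2) ≥ 169·C(z/169, 2) = z(z − 169)/(2·169), giving z² − 169z − 169·47·46 ≤ 0 and hence z ≤ (1/2)[169 + √(28561 + 4·365378)] = (1/2)[169 + √1490073] ≈ (1/2)(169 + 1220.6855) = 694.8427.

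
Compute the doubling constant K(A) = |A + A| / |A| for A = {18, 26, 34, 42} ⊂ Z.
K = |A + A| / |A| = 7/4

Enumerate A + A = {a + b : a, b ∈ A}. With |A| = 4, there are |A|^2 = 16 ordered sum pairs; collecting distinct values, A + A = {36, 44, 52, 60, 68, 76, 84}, so |A + A| = 7. Thus K = 7/4. Here |A + A| = 2|A| − 1 = 7, the minimum possible — so K = 7/4 is minimal, which holds iff A is an arithmetic progression.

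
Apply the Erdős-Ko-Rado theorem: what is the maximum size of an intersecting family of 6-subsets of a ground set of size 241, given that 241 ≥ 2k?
max |F| = C(240, 5) = 6363048048

Erdős-Ko-Rado (1961): when n ≥ 2k, max |F| = C(n−1, k−1). The bound is attained by the star {A : i ∈ A} for any fixed i ∈ [n]. Here C(241−1, 6−1) = C(240, 5) = 6363048048.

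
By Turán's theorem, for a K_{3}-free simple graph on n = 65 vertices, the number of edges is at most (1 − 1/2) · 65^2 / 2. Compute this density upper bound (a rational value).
Turán density bound = (1/2) · 65^2/2 = 4225/4 ≈ 1056.25

Turán's theorem: ex(n, K_{r+1}) is achieved by the complete r-partite Turán graph T(n, r) with parts as balanced as possible, and is at most (1 − 1/r) · n^2/2. For r = 2, n = 65: the density bound is (1/2) · 4225/2 = 4225/4 ≈ 1056.25. The integer-valued extremum is e(T(65, 2)) = 1056, which is strictly less than the density bound 4225/4 since 2 ∤ 65 (the parts of T(65, 2) cannot all be equal).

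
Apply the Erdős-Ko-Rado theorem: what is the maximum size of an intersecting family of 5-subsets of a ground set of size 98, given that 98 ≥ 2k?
max |F| = C(97, 4) = 3464840

The Erdős-Ko-Rado theorem states: for n ≥ 2k, an intersecting family of k-subsets of an n-element set has size at most C(n − 1, k − 1), with equality for 'star' families {A ⊆ [n] : |A| = k, i ∈ A} (fix an element i). For n = 98, k = 5: C(97, 4) = 3464840.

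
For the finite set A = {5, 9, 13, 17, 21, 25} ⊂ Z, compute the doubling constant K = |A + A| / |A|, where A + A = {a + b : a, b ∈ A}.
K = |A + A| / |A| = 11/6

Enumerate A + A = {a + b : a, b ∈ A}. With |A| = 6, there are |A|^2 = 36 ordered sum pairs; collecting distinct values, A + A = {10, 14, 18, 22, 26, 30, 34, 38, 42, 46, 50}, so |A + A| = 11. Thus K = 11/6. Here |A + A| = 2|A| − 1 = 11, the minimum possible — so K = 11/6 is minimal, which holds iff A is an arithmetic progression.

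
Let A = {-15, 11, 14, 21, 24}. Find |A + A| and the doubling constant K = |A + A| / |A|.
K = |A + A| / |A| = 14/5

Enumerate A + A = {a + b : a, b ∈ A}. With |A| = 5, there are |A|^2 = 25 ordered sum pairs; collecting distinct values, A + A = {-30, -4, -1, 6, 9, 22, 25, 28, 32, 35, 38, 42, 45, 48}, so |A + A| = 14. Thus K = 14/5. For comparison, the minimum possible |A + A| over all 5-element sets is 2·5 − 1 = 9 (so min K = 9/5), attained only by arithmetic progressions.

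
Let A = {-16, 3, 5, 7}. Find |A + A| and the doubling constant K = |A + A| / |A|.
K = |A + A| / |A| = 9/4

Enumerate A + A = {a + b : a, b ∈ A}. With |A| = 4, there are |A|^2 = 16 ordered sum pairs; collecting distinct values, A + A = {-32, -13, -11, -9, 6, 8, 10, 12, 14}, so |A + A| = 9. Thus K = 9/4. For comparison, the minimum possible |A + A| over all 4-element sets is 2·4 − 1 = 7 (so min K = 7/4), attained only by arithmetic progressions.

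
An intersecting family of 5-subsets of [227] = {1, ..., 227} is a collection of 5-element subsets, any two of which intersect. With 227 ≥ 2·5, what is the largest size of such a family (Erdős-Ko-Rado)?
max |F| = C(226, 4) = 105835800

The Erdős-Ko-Rado theorem states: for n ≥ 2k, an intersecting family of k-subsets of an n-element set has size at most C(n − 1, k − 1), with equality for 'star' families {A ⊆ [n] : |A| = k, i ∈ A} (fix an element i). For n = 227, k = 5: C(226, 4) = 105835800.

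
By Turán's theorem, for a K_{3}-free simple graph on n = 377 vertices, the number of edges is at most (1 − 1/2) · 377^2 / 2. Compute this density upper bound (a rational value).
Turán density bound = (1/2) · 377^2/2 = 142129/4 ≈ 35532.25

Turán's theorem: ex(n, K_{r+1}) is achieved by the complete r-partite Turán graph T(n, r) with parts as balanced as possible, and is at most (1 − 1/r) · n^2/2. For r = 2, n = 377: the density bound is (1/2) · 142129/2 = 142129/4 ≈ 35532.25. The integer-valued extremum is e(T(377, 2)) = 35532, which is strictly less than the density bound 142129/4 since 2 ∤ 377 (the parts of T(377, 2) cannot all be equal).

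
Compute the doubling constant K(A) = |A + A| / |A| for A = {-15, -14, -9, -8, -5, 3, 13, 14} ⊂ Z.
K = |A + A| / |A| = 31/8

Enumerate A + A = {a + b : a, b ∈ A}. With |A| = 8, there are |A|^2 = 64 ordered sum pairs; collecting distinct values, A + A = {-30, -29, -28, -24, -23, -22, -20, -19, -18, -17, -16, -14, -13, -12, -11, -10, -6, -5, -2, -1, 0, 4, 5, 6, 8, 9, 16, 17, 26, 27, 28}, so |A + A| = 31. Thus K = 31/8. For comparison, the minimum possible |A + A| over all 8-element sets is 2·8 − 1 = 15 (so min K = 15/8), attained only by arithmetic progressions.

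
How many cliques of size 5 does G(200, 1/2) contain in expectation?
E[# K_5] = C(200, 5) · (1/2)^C(5, 2) = 2535650040 / 2^10 = 316956255/128 = 2476220.7421875

For each 5-subset S of vertices (there are C(200, 5) = 2535650040 such S), let X_S = 1 if S induces a K_5 (all C(5, 2) = 10 edges present). Then P(X_S = 1) = (1/2)^10 = 1/1024. By linearity of expectation, E[# K_5] = C(200, 5) · (1/2)^10 = 2535650040 / 1024 = 316956255/128 = 2476220.7421875.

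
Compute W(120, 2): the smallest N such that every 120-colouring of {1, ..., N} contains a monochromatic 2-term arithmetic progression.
W(120, 2) = 120 + 1 = 121

A 2-term AP is any pair of integers, so a monochromatic 2-AP exists iff some colour is used at least twice. With 120 colours, the colouring i ↦ i on {1, ..., 120} uses each colour once, avoiding any monochromatic pair, so W(120, 2) > 120. For {1, ..., 121}, pigeonhole forces two integers of the same colour, which form a monochromatic 2-AP. Hence W(120, 2) = 121.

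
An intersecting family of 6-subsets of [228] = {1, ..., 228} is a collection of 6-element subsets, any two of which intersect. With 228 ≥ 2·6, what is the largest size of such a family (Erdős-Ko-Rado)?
max |F| = C(227, 5) = 4804945320

Erdős-Ko-Rado (1961): when n ≥ 2k, max |F| = C(n−1, k−1). The bound is attained by the star {A : i ∈ A} for any fixed i ∈ [n]. Here C(228−1, 6−1) = C(227, 5) = 4804945320.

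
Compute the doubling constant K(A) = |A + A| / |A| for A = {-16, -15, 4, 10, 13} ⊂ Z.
K = |A + A| / |A| = 15/5 = 3

Enumerate A + A = {a + b : a, b ∈ A}. With |A| = 5, there are |A|^2 = 25 ordered sum pairs; collecting distinct values, A + A = {-32, -31, -30, -12, -11, -6, -5, -3, -2, 8, 14, 17, 20, 23, 26}, so |A + A| = 15. Thus K = 15/5 = 3. For comparison, the minimum possible |A + A| over all 5-element sets is 2·5 − 1 = 9 (so min K = 9/5), attained only by arithmetic progressions.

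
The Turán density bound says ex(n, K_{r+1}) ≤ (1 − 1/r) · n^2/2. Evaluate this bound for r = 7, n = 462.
Turán density bound = (6/7) · 462^2/2 = 91476

Turán's theorem: ex(n, K_{r+1}) is achieved by the complete r-partite Turán graph T(n, r) with parts as balanced as possible, and is at most (1 − 1/r) · n^2/2. For r = 7, n = 462: the density bound is (6/7) · 213444/2 = 91476. Since 7 ∣ 462, the Turán graph T(462, 7) has parts of equal size 66, and its edge count e(T(462, 7)) = 91476 attains the density bound exactly.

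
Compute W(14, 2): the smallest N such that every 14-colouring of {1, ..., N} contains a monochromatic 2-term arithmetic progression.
W(14, 2) = 14 + 1 = 15

A 2-term AP is any pair of integers, so a monochromatic 2-AP exists iff some colour is used at least twice. With 14 colours, the colouring i ↦ i on {1, ..., 14} uses each colour once, avoiding any monochromatic pair, so W(14, 2) > 14. For {1, ..., 15}, pigeonhole forces two integers of the same colour, which form a monochromatic 2-AP. Hence W(14, 2) = 15.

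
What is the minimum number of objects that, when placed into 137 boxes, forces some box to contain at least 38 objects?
n = (38 − 1)·137 + 1 = 5070

By the generalised pigeonhole principle, to guarantee some box contains ≥ r objects we need more than (r − 1) · k objects total. Threshold: n = (r − 1) · k + 1. With r = 38 and k = 137: n = 37 · 137 + 1 = 5069 + 1 = 5070. For n = 5069 = 37 · 137, we can put exactly 37 objects in every box, avoiding 38 in any single one — so 5070 is tight.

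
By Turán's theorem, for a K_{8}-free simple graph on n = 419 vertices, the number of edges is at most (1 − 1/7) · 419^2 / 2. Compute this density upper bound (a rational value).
Turán density bound = (6/7) · 419^2/2 = 526683/7 ≈ 75240.4286

Turán's theorem: ex(n, K_{r+1}) is achieved by the complete r-partite Turán graph T(n, r) with parts as balanced as possible, and is at most (1 − 1/r) · n^2/2. For r = 7, n = 419: the density bound is (6/7) · 175561/2 = 526683/7 ≈ 75240.4286. The integer-valued extremum is e(T(419, 7)) = 75240, which is strictly less than the density bound 526683/7 since 7 ∤ 419 (the parts of T(419, 7) cannot all be equal).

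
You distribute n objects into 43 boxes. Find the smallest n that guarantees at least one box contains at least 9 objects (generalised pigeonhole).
n = (9 − 1)·43 + 1 = 345

By the generalised pigeonhole principle, to guarantee some box contains ≥ r objects we need more than (r − 1) · k objects total. Threshold: n = (r − 1) · k + 1. With r = 9 and k = 43: n = 8 · 43 + 1 = 344 + 1 = 345. For n = 344 = 8 · 43, we can put exactly 8 objects in every box, avoiding 9 in any single one — so 345 is tight.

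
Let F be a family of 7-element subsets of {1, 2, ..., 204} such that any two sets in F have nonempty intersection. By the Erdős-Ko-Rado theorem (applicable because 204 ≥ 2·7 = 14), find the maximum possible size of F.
max |F| = C(203, 6) = 90210944670

Erdős-Ko-Rado (1961): when n ≥ 2k, max |F| = C(n−1, k−1). The bound is attained by the star {A : i ∈ A} for any fixed i ∈ [n]. Here C(204−1, 7−1) = C(203, 6) = 90210944670.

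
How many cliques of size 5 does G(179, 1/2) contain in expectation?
E[# K_5] = C(179, 5) · (1/2)^C(5, 2) = 1447490660 / 2^10 = 361872665/256 ≈ 1413565.097656

For each 5-subset S of vertices (there are C(179, 5) = 1447490660 such S), let X_S = 1 if S induces a K_5 (all C(5, 2) = 10 edges present). Then P(X_S = 1) = (1/2)^10 = 1/1024. By linearity of expectation, E[# K_5] = C(179, 5) · (1/2)^10 = 1447490660 / 1024 = 361872665/256 ≈ 1413565.097656.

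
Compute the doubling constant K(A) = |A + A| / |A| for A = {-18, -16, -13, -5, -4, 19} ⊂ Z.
K = |A + A| / |A| = 21/6 = 7/2

Enumerate A + A = {a + b : a, b ∈ A}. With |A| = 6, there are |A|^2 = 36 ordered sum pairs; collecting distinct values, A + A = {-36, -34, -32, -31, -29, -26, -23, -22, -21, -20, -18, -17, -10, -9, -8, 1, 3, 6, 14, 15, 38}, so |A + A| = 21. Thus K = 21/6 = 7/2. For comparison, the minimum possible |A + A| over all 6-element sets is 2·6 − 1 = 11 (so min K = 11/6), attained only by arithmetic progressions.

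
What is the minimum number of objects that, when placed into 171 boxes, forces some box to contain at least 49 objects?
n = (49 − 1)·171 + 1 = 8209

By the generalised pigeonhole principle, to guarantee some box contains ≥ r objects we need more than (r − 1) · k objects total. Threshold: n = (r − 1) · k + 1. With r = 49 and k = 171: n = 48 · 171 + 1 = 8208 + 1 = 8209. For n = 8208 = 48 · 171, we can put exactly 48 objects in every box, avoiding 49 in any single one — so 8209 is tight.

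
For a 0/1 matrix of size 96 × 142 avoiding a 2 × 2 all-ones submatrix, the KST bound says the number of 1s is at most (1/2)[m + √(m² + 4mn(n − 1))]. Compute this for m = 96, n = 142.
z(96, 142; 2, 2) ≤ (1/2)[96 + √(96² + 4·96·142·141)] = (1/2)[96 + √7697664] = 1435.2332

Kővári–Sós–Turán: let r_1, ..., r_96 be the row sums and z = Σ r_i the total number of 1s. Each pair of columns can share at most one row with both entries 1 (else a 2×2 all-ones block appears), so Σ_i C(r_i, 2) ≤ C(142, 2) = 10011. By convexity Σ_i C(r_i, 2) ≥ 96·C(z/96, 2) = z(z − 96)/(2·96), giving z² − 96z − 96·142·141 ≤ 0 and hence z ≤ (1/2)[96 + √(9216 + 4·1922112)] = (1/2)[96 + √7697664] ≈ (1/2)(96 + 2774.4664) = 1435.2332.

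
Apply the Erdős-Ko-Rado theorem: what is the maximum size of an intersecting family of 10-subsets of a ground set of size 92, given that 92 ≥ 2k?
max |F| = C(91, 9) = 783768050065

Erdős-Ko-Rado (1961): when n ≥ 2k, max |F| = C(n−1, k−1). The bound is attained by the star {A : i ∈ A} for any fixed i ∈ [n]. Here C(92−1, 10−1) = C(91, 9) = 783768050065.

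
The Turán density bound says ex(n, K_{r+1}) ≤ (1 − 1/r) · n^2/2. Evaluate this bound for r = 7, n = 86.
Turán density bound = (6/7) · 86^2/2 = 22188/7 ≈ 3169.7143

Turán's theorem: ex(n, K_{r+1}) is achieved by the complete r-partite Turán graph T(n, r) with parts as balanced as possible, and is at most (1 − 1/r) · n^2/2. For r = 7, n = 86: the density bound is (6/7) · 7396/2 = 22188/7 ≈ 3169.7143. The integer-valued extremum is e(T(86, 7)) = 3169, which is strictly less than the density bound 22188/7 since 7 ∤ 86 (the parts of T(86, 7) cannot all be equal).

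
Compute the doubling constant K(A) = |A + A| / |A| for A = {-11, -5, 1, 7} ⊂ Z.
K = |A + A| / |A| = 7/4

Enumerate A + A = {a + b : a, b ∈ A}. With |A| = 4, there are |A|^2 = 16 ordered sum pairs; collecting distinct values, A + A = {-22, -16, -10, -4, 2, 8, 14}, so |A + A| = 7. Thus K = 7/4. Here |A + A| = 2|A| − 1 = 7, the minimum possible — so K = 7/4 is minimal, which holds iff A is an arithmetic progression.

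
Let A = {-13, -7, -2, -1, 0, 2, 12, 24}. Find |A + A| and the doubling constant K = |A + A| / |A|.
K = |A + A| / |A| = 30/8 = 15/4

Enumerate A + A = {a + b : a, b ∈ A}. With |A| = 8, there are |A|^2 = 64 ordered sum pairs; collecting distinct values, A + A = {-26, -20, -15, -14, -13, -11, -9, -8, -7, -5, -4, -3, -2, -1, 0, 1, 2, 4, 5, 10, 11, 12, 14, 17, 22, 23, 24, 26, 36, 48}, so |A + A| = 30. Thus K = 30/8 = 15/4. For comparison, the minimum possible |A + A| over all 8-element sets is 2·8 − 1 = 15 (so min K = 15/8), attained only by arithmetic progressions.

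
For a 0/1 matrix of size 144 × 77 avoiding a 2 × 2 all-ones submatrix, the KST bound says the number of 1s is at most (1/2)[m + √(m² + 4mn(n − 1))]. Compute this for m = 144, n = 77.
z(144, 77; 2, 2) ≤ (1/2)[144 + √(144² + 4·144·77·76)] = (1/2)[144 + √3391488] = 992.7997

Kővári–Sós–Turán: let r_1, ..., r_144 be the row sums and z = Σ r_i the total number of 1s. Each pair of columns can share at most one row with both entries 1 (else a 2×2 all-ones block appears), so Σ_i C(r_i, 2) ≤ C(77, 2) = 2926. By convexity Σ_i C(r_i, 2) ≥ 144·C(z/144, 2) = z(z − 144)/(2·144), giving z² − 144z − 144·77·76 ≤ 0 and hence z ≤ (1/2)[144 + √(20736 + 4·842688)] = (1/2)[144 + √3391488] ≈ (1/2)(144 + 1841.5993) = 992.7997.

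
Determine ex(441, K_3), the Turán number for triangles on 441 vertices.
ex(441, K_3) = ⌊441^2/4⌋ = 48620

Mantel (1907): a triangle-free graph on n vertices has at most ⌊n^2/4⌋ edges, with equality for the complete bipartite graph K_{⌊n/2⌋, ⌈n/2⌉}. For n = 441: ⌊441^2/4⌋ = ⌊194481/4⌋ = 48620. The extremal graph is K_{220, 221}, which has 220·221 = 48620 edges.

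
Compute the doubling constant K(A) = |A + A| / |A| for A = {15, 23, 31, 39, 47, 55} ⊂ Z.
K = |A + A| / |A| = 11/6

Enumerate A + A = {a + b : a, b ∈ A}. With |A| = 6, there are |A|^2 = 36 ordered sum pairs; collecting distinct values, A + A = {30, 38, 46, 54, 62, 70, 78, 86, 94, 102, 110}, so |A + A| = 11. Thus K = 11/6. Here |A + A| = 2|A| − 1 = 11, the minimum possible — so K = 11/6 is minimal, which holds iff A is an arithmetic progression.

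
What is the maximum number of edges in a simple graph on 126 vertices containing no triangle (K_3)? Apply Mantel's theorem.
ex(126, K_3) = ⌊126^2/4⌋ = 3969

Mantel (1907): a triangle-free graph on n vertices has at most ⌊n^2/4⌋ edges, with equality for the complete bipartite graph K_{⌊n/2⌋, ⌈n/2⌉}. For n = 126: ⌊126^2/4⌋ = ⌊15876/4⌋ = 3969. The extremal graph is K_{63, 63}, which has 63·63 = 3969 edges.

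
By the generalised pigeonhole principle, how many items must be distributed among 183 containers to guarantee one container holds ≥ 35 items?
n = (35 − 1)·183 + 1 = 6223

By the generalised pigeonhole principle, to guarantee some box contains ≥ r objects we need more than (r − 1) · k objects total. Threshold: n = (r − 1) · k + 1. With r = 35 and k = 183: n = 34 · 183 + 1 = 6222 + 1 = 6223. For n = 6222 = 34 · 183, we can put exactly 34 objects in every box, avoiding 35 in any single one — so 6223 is tight.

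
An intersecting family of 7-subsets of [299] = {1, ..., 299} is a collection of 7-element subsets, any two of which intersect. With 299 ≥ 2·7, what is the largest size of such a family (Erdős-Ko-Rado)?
max |F| = C(298, 6) = 924631947162

Erdős-Ko-Rado (1961): when n ≥ 2k, max |F| = C(n−1, k−1). The bound is attained by the star {A : i ∈ A} for any fixed i ∈ [n]. Here C(299−1, 7−1) = C(298, 6) = 924631947162.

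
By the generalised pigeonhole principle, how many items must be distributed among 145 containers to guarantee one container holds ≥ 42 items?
n = (42 − 1)·145 + 1 = 5946

By the generalised pigeonhole principle, to guarantee some box contains ≥ r objects we need more than (r − 1) · k objects total. Threshold: n = (r − 1) · k + 1. With r = 42 and k = 145: n = 41 · 145 + 1 = 5945 + 1 = 5946. For n = 5945 = 41 · 145, we can put exactly 41 objects in every box, avoiding 42 in any single one — so 5946 is tight.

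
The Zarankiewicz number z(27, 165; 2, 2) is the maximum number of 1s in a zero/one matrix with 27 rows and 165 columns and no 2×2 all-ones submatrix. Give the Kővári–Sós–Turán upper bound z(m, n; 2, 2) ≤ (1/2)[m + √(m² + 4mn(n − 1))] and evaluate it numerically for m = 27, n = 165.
z(27, 165; 2, 2) ≤ (1/2)[27 + √(27² + 4·27·165·164)] = (1/2)[27 + √2923209] = 868.3697

Kővári–Sós–Turán: let r_1, ..., r_27 be the row sums and z = Σ r_i the total number of 1s. Each pair of columns can share at most one row with both entries 1 (else a 2×2 all-ones block appears), so Σ_i C(r_i, 2) ≤ C(165, 2) = 13530. By convexity Σ_i C(r_i, 2) ≥ 27·C(z/27, 2) = z(z − 27)/(2·27), giving z² − 27z − 27·165·164 ≤ 0 and hence z ≤ (1/2)[27 + √(729 + 4·730620)] = (1/2)[27 + √2923209] ≈ (1/2)(27 + 1709.7395) = 868.3697.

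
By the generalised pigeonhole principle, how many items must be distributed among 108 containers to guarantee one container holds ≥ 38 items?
n = (38 − 1)·108 + 1 = 3997

By the generalised pigeonhole principle, to guarantee some box contains ≥ r objects we need more than (r − 1) · k objects total. Threshold: n = (r − 1) · k + 1. With r = 38 and k = 108: n = 37 · 108 + 1 = 3996 + 1 = 3997. For n = 3996 = 37 · 108, we can put exactly 37 objects in every box, avoiding 38 in any single one — so 3997 is tight.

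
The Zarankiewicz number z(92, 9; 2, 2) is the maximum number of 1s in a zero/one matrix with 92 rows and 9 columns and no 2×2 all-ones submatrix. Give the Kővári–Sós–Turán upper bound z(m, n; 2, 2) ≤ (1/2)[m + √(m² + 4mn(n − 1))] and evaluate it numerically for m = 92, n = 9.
z(92, 9; 2, 2) ≤ (1/2)[92 + √(92² + 4·92·9·8)] = (1/2)[92 + √34960] = 139.488

Kővári–Sós–Turán: let r_1, ..., r_92 be the row sums and z = Σ r_i the total number of 1s. Each pair of columns can share at most one row with both entries 1 (else a 2×2 all-ones block appears), so Σ_i C(r_i, 2) ≤ C(9, 2) = 36. By convexity Σ_i C(r_i, 2) ≥ 92·C(z/92, 2) = z(z − 92)/(2·92), giving z² − 92z − 92·9·8 ≤ 0 and hence z ≤ (1/2)[92 + √(8464 + 4·6624)] = (1/2)[92 + √34960] ≈ (1/2)(92 + 186.9759) = 139.488.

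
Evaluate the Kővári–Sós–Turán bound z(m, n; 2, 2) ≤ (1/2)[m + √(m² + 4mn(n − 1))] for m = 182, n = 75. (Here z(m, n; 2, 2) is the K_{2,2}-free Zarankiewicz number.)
z(182, 75; 2, 2) ≤ (1/2)[182 + √(182² + 4·182·75·74)] = (1/2)[182 + √4073524] = 1100.1487

Kővári–Sós–Turán: let r_1, ..., r_182 be the row sums and z = Σ r_i the total number of 1s. Each pair of columns can share at most one row with both entries 1 (else a 2×2 all-ones block appears), so Σ_i C(r_i, 2) ≤ C(75, 2) = 2775. By convexity Σ_i C(r_i, 2) ≥ 182·C(z/182, 2) = z(z − 182)/(2·182), giving z² − 182z − 182·75·74 ≤ 0 and hence z ≤ (1/2)[182 + √(33124 + 4·1010100)] = (1/2)[182 + √4073524] ≈ (1/2)(182 + 2018.2973) = 1100.1487.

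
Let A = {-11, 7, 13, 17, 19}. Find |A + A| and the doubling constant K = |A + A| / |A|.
K = |A + A| / |A| = 14/5

Enumerate A + A = {a + b : a, b ∈ A}. With |A| = 5, there are |A|^2 = 25 ordered sum pairs; collecting distinct values, A + A = {-22, -4, 2, 6, 8, 14, 20, 24, 26, 30, 32, 34, 36, 38}, so |A + A| = 14. Thus K = 14/5. For comparison, the minimum possible |A + A| over all 5-element sets is 2·5 − 1 = 9 (so min K = 9/5), attained only by arithmetic progressions.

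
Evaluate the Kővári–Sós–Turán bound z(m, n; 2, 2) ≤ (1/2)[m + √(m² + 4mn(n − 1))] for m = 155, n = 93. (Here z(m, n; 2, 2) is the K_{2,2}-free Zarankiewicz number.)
z(155, 93; 2, 2) ≤ (1/2)[155 + √(155² + 4·155·93·92)] = (1/2)[155 + √5328745] = 1231.7037

Kővári–Sós–Turán: let r_1, ..., r_155 be the row sums and z = Σ r_i the total number of 1s. Each pair of columns can share at most one row with both entries 1 (else a 2×2 all-ones block appears), so Σ_i C(r_i, 2) ≤ C(93, 2) = 4278. By convexity Σ_i C(r_i, 2) ≥ 155·C(z/155, 2) = z(z − 155)/(2·155), giving z² − 155z − 155·93·92 ≤ 0 and hence z ≤ (1/2)[155 + √(24025 + 4·1326180)] = (1/2)[155 + √5328745] ≈ (1/2)(155 + 2308.4075) = 1231.7037.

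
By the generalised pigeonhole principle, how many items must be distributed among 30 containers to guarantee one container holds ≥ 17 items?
n = (17 − 1)·30 + 1 = 481

By the generalised pigeonhole principle, to guarantee some box contains ≥ r objects we need more than (r − 1) · k objects total. Threshold: n = (r − 1) · k + 1. With r = 17 and k = 30: n = 16 · 30 + 1 = 480 + 1 = 481. For n = 480 = 16 · 30, we can put exactly 16 objects in every box, avoiding 17 in any single one — so 481 is tight.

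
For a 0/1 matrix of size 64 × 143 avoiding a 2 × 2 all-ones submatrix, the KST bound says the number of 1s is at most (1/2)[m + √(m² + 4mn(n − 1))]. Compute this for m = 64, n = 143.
z(64, 143; 2, 2) ≤ (1/2)[64 + √(64² + 4·64·143·142)] = (1/2)[64 + √5202432] = 1172.442

Kővári–Sós–Turán: let r_1, ..., r_64 be the row sums and z = Σ r_i the total number of 1s. Each pair of columns can share at most one row with both entries 1 (else a 2×2 all-ones block appears), so Σ_i C(r_i, 2) ≤ C(143, 2) = 10153. By convexity Σ_i C(r_i, 2) ≥ 64·C(z/64, 2) = z(z − 64)/(2·64), giving z² − 64z − 64·143·142 ≤ 0 and hence z ≤ (1/2)[64 + √(4096 + 4·1299584)] = (1/2)[64 + √5202432] ≈ (1/2)(64 + 2280.884) = 1172.442.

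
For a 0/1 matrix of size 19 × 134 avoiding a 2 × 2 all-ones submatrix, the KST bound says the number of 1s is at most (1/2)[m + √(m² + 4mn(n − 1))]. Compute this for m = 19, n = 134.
z(19, 134; 2, 2) ≤ (1/2)[19 + √(19² + 4·19·134·133)] = (1/2)[19 + √1354833] = 591.4865

Kővári–Sós–Turán: let r_1, ..., r_19 be the row sums and z = Σ r_i the total number of 1s. Each pair of columns can share at most one row with both entries 1 (else a 2×2 all-ones block appears), so Σ_i C(r_i, 2) ≤ C(134, 2) = 8911. By convexity Σ_i C(r_i, 2) ≥ 19·C(z/19, 2) = z(z − 19)/(2·19), giving z² − 19z − 19·134·133 ≤ 0 and hence z ≤ (1/2)[19 + √(361 + 4·338618)] = (1/2)[19 + √1354833] ≈ (1/2)(19 + 1163.9729) = 591.4865.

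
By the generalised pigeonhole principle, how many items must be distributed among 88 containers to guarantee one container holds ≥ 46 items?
n = (46 − 1)·88 + 1 = 3961

By the generalised pigeonhole principle, to guarantee some box contains ≥ r objects we need more than (r − 1) · k objects total. Threshold: n = (r − 1) · k + 1. With r = 46 and k = 88: n = 45 · 88 + 1 = 3960 + 1 = 3961. For n = 3960 = 45 · 88, we can put exactly 45 objects in every box, avoiding 46 in any single one — so 3961 is tight.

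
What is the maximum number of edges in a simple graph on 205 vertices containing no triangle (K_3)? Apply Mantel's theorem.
ex(205, K_3) = ⌊205^2/4⌋ = 10506

Mantel (1907): a triangle-free graph on n vertices has at most ⌊n^2/4⌋ edges, with equality for the complete bipartite graph K_{⌊n/2⌋, ⌈n/2⌉}. For n = 205: ⌊205^2/4⌋ = ⌊42025/4⌋ = 10506. The extremal graph is K_{102, 103}, which has 102·103 = 10506 edges.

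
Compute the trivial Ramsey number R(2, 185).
R(2, 185) = 185

R(2, k) = k for all k ≥ 2: in a 2-colouring of K_k, either some edge is red (a red K_2) or all edges are blue (a blue K_k). And K_{184} coloured all-blue has no blue K_185, so R(2, 185) > 184. Hence R(2, 185) = 185.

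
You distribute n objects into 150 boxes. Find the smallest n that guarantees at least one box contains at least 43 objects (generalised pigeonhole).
n = (43 − 1)·150 + 1 = 6301

By the generalised pigeonhole principle, to guarantee some box contains ≥ r objects we need more than (r − 1) · k objects total. Threshold: n = (r − 1) · k + 1. With r = 43 and k = 150: n = 42 · 150 + 1 = 6300 + 1 = 6301. For n = 6300 = 42 · 150, we can put exactly 42 objects in every box, avoiding 43 in any single one — so 6301 is tight.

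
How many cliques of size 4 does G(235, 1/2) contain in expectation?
E[# K_4] = C(235, 4) · (1/2)^C(4, 2) = 123855810 / 2^6 = 61927905/32 = 1935247.03125

For each 4-subset S of vertices (there are C(235, 4) = 123855810 such S), let X_S = 1 if S induces a K_4 (all C(4, 2) = 6 edges present). Then P(X_S = 1) = (1/2)^6 = 1/64. By linearity of expectation, E[# K_4] = C(235, 4) · (1/2)^6 = 123855810 / 64 = 61927905/32 = 1935247.03125.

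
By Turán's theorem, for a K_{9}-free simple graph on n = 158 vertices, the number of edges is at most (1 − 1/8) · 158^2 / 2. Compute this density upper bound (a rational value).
Turán density bound = (7/8) · 158^2/2 = 43687/4 ≈ 10921.75

Turán's theorem: ex(n, K_{r+1}) is achieved by the complete r-partite Turán graph T(n, r) with parts as balanced as possible, and is at most (1 − 1/r) · n^2/2. For r = 8, n = 158: the density bound is (7/8) · 24964/2 = 43687/4 ≈ 10921.75. The integer-valued extremum is e(T(158, 8)) = 10921, which is strictly less than the density bound 43687/4 since 8 ∤ 158 (the parts of T(158, 8) cannot all be equal).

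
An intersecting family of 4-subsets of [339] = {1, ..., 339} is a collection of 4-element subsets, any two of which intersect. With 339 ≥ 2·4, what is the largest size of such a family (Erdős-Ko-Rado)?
max |F| = C(338, 3) = 6378736

Erdős-Ko-Rado (1961): when n ≥ 2k, max |F| = C(n−1, k−1). The bound is attained by the star {A : i ∈ A} for any fixed i ∈ [n]. Here C(339−1, 4−1) = C(338, 3) = 6378736.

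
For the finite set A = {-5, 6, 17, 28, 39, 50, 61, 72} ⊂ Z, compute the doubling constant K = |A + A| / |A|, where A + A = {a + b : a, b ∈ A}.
K = |A + A| / |A| = 15/8

Enumerate A + A = {a + b : a, b ∈ A}. With |A| = 8, there are |A|^2 = 64 ordered sum pairs; collecting distinct values, A + A = {-10, 1, 12, 23, 34, 45, 56, 67, 78, 89, 100, 111, 122, 133, 144}, so |A + A| = 15. Thus K = 15/8. Here |A + A| = 2|A| − 1 = 15, the minimum possible — so K = 15/8 is minimal, which holds iff A is an arithmetic progression.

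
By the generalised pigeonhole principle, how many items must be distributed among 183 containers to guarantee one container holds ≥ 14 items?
n = (14 − 1)·183 + 1 = 2380

By the generalised pigeonhole principle, to guarantee some box contains ≥ r objects we need more than (r − 1) · k objects total. Threshold: n = (r − 1) · k + 1. With r = 14 and k = 183: n = 13 · 183 + 1 = 2379 + 1 = 2380. For n = 2379 = 13 · 183, we can put exactly 13 objects in every box, avoiding 14 in any single one — so 2380 is tight.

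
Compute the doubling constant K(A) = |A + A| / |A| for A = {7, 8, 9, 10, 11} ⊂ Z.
K = |A + A| / |A| = 9/5

Enumerate A + A = {a + b : a, b ∈ A}. With |A| = 5, there are |A|^2 = 25 ordered sum pairs; collecting distinct values, A + A = {14, 15, 16, 17, 18, 19, 20, 21, 22}, so |A + A| = 9. Thus K = 9/5. Here |A + A| = 2|A| − 1 = 9, the minimum possible — so K = 9/5 is minimal, which holds iff A is an arithmetic progression.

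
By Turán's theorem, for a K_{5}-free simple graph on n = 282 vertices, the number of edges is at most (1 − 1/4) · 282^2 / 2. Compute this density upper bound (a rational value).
Turán density bound = (3/4) · 282^2/2 = 59643/2 ≈ 29821.5

Turán's theorem: ex(n, K_{r+1}) is achieved by the complete r-partite Turán graph T(n, r) with parts as balanced as possible, and is at most (1 − 1/r) · n^2/2. For r = 4, n = 282: the density bound is (3/4) · 79524/2 = 59643/2 ≈ 29821.5. The integer-valued extremum is e(T(282, 4)) = 29821, which is strictly less than the density bound 59643/2 since 4 ∤ 282 (the parts of T(282, 4) cannot all be equal).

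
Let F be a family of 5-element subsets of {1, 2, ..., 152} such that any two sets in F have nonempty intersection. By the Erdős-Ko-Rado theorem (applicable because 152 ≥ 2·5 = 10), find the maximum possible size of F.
max |F| = C(151, 4) = 20811575

Erdős-Ko-Rado (1961): when n ≥ 2k, max |F| = C(n−1, k−1). The bound is attained by the star {A : i ∈ A} for any fixed i ∈ [n]. Here C(152−1, 5−1) = C(151, 4) = 20811575.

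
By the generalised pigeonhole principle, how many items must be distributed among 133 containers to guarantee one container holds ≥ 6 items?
n = (6 − 1)·133 + 1 = 666

By the generalised pigeonhole principle, to guarantee some box contains ≥ r objects we need more than (r − 1) · k objects total. Threshold: n = (r − 1) · k + 1. With r = 6 and k = 133: n = 5 · 133 + 1 = 665 + 1 = 666. For n = 665 = 5 · 133, we can put exactly 5 objects in every box, avoiding 6 in any single one — so 666 is tight.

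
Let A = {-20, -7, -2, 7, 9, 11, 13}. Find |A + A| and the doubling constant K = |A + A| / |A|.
K = |A + A| / |A| = 24/7

Enumerate A + A = {a + b : a, b ∈ A}. With |A| = 7, there are |A|^2 = 49 ordered sum pairs; collecting distinct values, A + A = {-40, -27, -22, -14, -13, -11, -9, -7, -4, 0, 2, 4, 5, 6, 7, 9, 11, 14, 16, 18, 20, 22, 24, 26}, so |A + A| = 24. Thus K = 24/7. For comparison, the minimum possible |A + A| over all 7-element sets is 2·7 − 1 = 13 (so min K = 13/7), attained only by arithmetic progressions.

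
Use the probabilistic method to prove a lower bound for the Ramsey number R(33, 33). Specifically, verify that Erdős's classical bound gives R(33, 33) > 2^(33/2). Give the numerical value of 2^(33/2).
2^(33/2) = 92681.9; so R(33, 33) > 92681.9

Colour each edge of K_n uniformly at random with red/blue. The expected number of monochromatic K_33 is C(n, 33) · 2 · 2^(−C(33,2)). If C(n, 33) · 2^(1 − C(33,2)) < 1, then with positive probability no monochromatic K_33 exists, so R(33, 33) > n. The standard estimate C(n, 33) ≤ n^33/33! shows this inequality holds whenever n ≤ 2^(33/2) (since 33! · 2^(C(33,2) − 1) > 2^(33^2/2) ≥ n^33). Hence R(33, 33) > 2^(33/2) = 92681.9.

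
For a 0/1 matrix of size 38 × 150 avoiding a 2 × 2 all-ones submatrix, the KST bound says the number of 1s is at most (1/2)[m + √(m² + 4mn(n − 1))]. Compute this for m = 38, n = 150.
z(38, 150; 2, 2) ≤ (1/2)[38 + √(38² + 4·38·150·149)] = (1/2)[38 + √3398644] = 940.7706

Kővári–Sós–Turán: let r_1, ..., r_38 be the row sums and z = Σ r_i the total number of 1s. Each pair of columns can share at most one row with both entries 1 (else a 2×2 all-ones block appears), so Σ_i C(r_i, 2) ≤ C(150, 2) = 11175. By convexity Σ_i C(r_i, 2) ≥ 38·C(z/38, 2) = z(z − 38)/(2·38), giving z² − 38z − 38·150·149 ≤ 0 and hence z ≤ (1/2)[38 + √(1444 + 4·849300)] = (1/2)[38 + √3398644] ≈ (1/2)(38 + 1843.5412) = 940.7706.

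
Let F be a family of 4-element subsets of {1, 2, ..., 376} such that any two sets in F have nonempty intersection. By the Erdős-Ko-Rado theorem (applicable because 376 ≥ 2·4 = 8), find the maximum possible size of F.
max |F| = C(375, 3) = 8718875

The Erdős-Ko-Rado theorem states: for n ≥ 2k, an intersecting family of k-subsets of an n-element set has size at most C(n − 1, k − 1), with equality for 'star' families {A ⊆ [n] : |A| = k, i ∈ A} (fix an element i). For n = 376, k = 4: C(375, 3) = 8718875.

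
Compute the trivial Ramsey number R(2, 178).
R(2, 178) = 178

R(2, k) = k for all k ≥ 2: in a 2-colouring of K_k, either some edge is red (a red K_2) or all edges are blue (a blue K_k). And K_{177} coloured all-blue has no blue K_178, so R(2, 178) > 177. Hence R(2, 178) = 178.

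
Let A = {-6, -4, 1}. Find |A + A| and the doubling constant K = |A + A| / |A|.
K = |A + A| / |A| = 6/3 = 2

Enumerate A + A = {a + b : a, b ∈ A}. With |A| = 3, there are |A|^2 = 9 ordered sum pairs; collecting distinct values, A + A = {-12, -10, -8, -5, -3, 2}, so |A + A| = 6. Thus K = 6/3 = 2. For comparison, the minimum possible |A + A| over all 3-element sets is 2·3 − 1 = 5 (so min K = 5/3), attained only by arithmetic progressions.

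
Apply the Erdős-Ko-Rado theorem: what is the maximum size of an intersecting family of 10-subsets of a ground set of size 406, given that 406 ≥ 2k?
max |F| = C(405, 9) = 738678218556850650

Erdős-Ko-Rado (1961): when n ≥ 2k, max |F| = C(n−1, k−1). The bound is attained by the star {A : i ∈ A} for any fixed i ∈ [n]. Here C(406−1, 10−1) = C(405, 9) = 738678218556850650.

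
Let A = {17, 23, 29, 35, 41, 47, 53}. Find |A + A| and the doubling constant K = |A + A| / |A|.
K = |A + A| / |A| = 13/7

Enumerate A + A = {a + b : a, b ∈ A}. With |A| = 7, there are |A|^2 = 49 ordered sum pairs; collecting distinct values, A + A = {34, 40, 46, 52, 58, 64, 70, 76, 82, 88, 94, 100, 106}, so |A + A| = 13. Thus K = 13/7. Here |A + A| = 2|A| − 1 = 13, the minimum possible — so K = 13/7 is minimal, which holds iff A is an arithmetic progression.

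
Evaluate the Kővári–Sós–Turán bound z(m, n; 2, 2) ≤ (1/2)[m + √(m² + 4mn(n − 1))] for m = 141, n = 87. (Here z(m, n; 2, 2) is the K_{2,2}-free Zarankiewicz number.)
z(141, 87; 2, 2) ≤ (1/2)[141 + √(141² + 4·141·87·86)] = (1/2)[141 + √4239729] = 1100.0301

Kővári–Sós–Turán: let r_1, ..., r_141 be the row sums and z = Σ r_i the total number of 1s. Each pair of columns can share at most one row with both entries 1 (else a 2×2 all-ones block appears), so Σ_i C(r_i, 2) ≤ C(87, 2) = 3741. By convexity Σ_i C(r_i, 2) ≥ 141·C(z/141, 2) = z(z − 141)/(2·141), giving z² − 141z − 141·87·86 ≤ 0 and hence z ≤ (1/2)[141 + √(19881 + 4·1054962)] = (1/2)[141 + √4239729] ≈ (1/2)(141 + 2059.0602) = 1100.0301.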